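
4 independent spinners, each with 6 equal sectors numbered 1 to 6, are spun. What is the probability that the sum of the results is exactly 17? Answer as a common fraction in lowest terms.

13/162

There are 6^4 = 1296 equally likely outcomes.
The number of ordered 4-tuples from {1,…,6} summing to 17 is 104.
P(sum = 17) = 104/1296 = 13/162.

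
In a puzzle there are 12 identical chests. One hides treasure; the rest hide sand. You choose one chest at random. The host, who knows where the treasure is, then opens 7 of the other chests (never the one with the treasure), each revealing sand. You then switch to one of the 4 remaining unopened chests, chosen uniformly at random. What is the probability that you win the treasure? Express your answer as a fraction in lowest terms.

11/48

Your original chest holds the treasure with probability 1/12, so the other 11 collectively hold it with probability 11/12.
The host can always find 7 empty chests to open, so the reveals don't change that 11/12; it is now spread over the 4 remaining unopened chests.
P(win by switching) = (11/12) · (1/4) = 11/48.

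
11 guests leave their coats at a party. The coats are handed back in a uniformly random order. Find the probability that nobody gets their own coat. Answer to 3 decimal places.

0.368

This is the derangement probability: permutations of 11 with no fixed point.
D(11) = 11! · (1 − 1/1! + 1/2! − ··· + (−1)^11/11!) = 14684570.
P = 14684570/39916800 = 1468457/3991680 ≈ 0.368.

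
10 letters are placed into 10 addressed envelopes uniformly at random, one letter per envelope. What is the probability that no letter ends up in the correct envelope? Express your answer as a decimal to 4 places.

This is the derangement probability: permutations of 10 with no fixed point.
D(10) = 10! · (1 − 1/1! + 1/2! − ··· + (−1)^10/10!) = 1334961.
P = 1334961/3628800 = 16481/44800 ≈ 0.3679.

0.3679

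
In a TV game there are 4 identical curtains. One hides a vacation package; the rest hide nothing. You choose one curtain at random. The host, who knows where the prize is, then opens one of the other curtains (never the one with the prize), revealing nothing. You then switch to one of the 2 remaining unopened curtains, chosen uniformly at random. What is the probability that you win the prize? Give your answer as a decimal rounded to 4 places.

0.3750

Your original curtain holds the prize with probability 1/4, so the other 3 collectively hold it with probability 3/4.
The host can always find an empty curtain to open, so this doesn't change that 3/4; it is now spread over the 2 remaining unopened curtains.
P(win by switching) = (3/4) · (1/2) = 3/8 ≈ 0.3750.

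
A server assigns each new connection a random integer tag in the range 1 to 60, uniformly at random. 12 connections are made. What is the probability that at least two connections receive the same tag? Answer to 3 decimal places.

It's easier to compute the probability that all 12 are distinct.
P(all distinct) = 60/60 · 59/60 · ··· · 49/60 ≈ 0.308.
So the probability of at least one match is 1 − 0.308 = 0.692.

0.692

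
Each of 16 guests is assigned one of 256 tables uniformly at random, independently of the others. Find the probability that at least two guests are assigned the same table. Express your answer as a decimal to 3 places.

0.380

It's easier to compute the probability that all 16 are distinct.
P(all distinct) = 256/256 · 255/256 · ··· · 241/256 ≈ 0.620.
So the probability of at least one match is 1 − 0.620 = 0.380.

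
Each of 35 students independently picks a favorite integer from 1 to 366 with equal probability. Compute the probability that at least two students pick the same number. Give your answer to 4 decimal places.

0.8135

It's easier to compute the probability that all 35 are distinct.
P(all distinct) = 366/366 · 365/366 · ··· · 332/366 ≈ 0.1865.
So the probability of at least one match is 1 − 0.1865 = 0.8135.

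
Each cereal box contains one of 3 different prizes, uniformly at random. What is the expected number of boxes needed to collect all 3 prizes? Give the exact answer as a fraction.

After i distinct types are collected, each trial gives a new one with probability (3−i)/3, so the expected wait for the next new type is 3/(3−i).
E = 3/3 + 3/2 + 3/1 = 11/2.

11/2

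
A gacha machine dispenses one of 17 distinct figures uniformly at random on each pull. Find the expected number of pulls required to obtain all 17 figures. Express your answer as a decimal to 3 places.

After i distinct types are collected, each trial gives a new one with probability (17−i)/17, so the expected wait for the next new type is 17/(17−i).
E = 17/17 + 17/16 + 17/15 + 17/14 + 17/13 + 17/12 + 17/11 + 17/10 + 17/9 + 17/8 + 17/7 + 17/6 + 17/5 + 17/4 + 17/3 + 17/2 + 17/1 = 42142223/720720 ≈ 58.472.

58.472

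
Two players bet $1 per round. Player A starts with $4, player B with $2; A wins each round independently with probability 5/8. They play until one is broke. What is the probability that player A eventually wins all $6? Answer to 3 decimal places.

0.913

Let r = q/p = (3/8)/(5/8) = 3/5. The recurrence P(i) = p·P(i+1) + q·P(i−1) with P(0)=0, P(6)=1 gives P(i) = (1 − r^i)/(1 − r^6).
P(4) = (1 − (3/5)^4) / (1 − (3/5)^6) = 850/931 ≈ 0.913.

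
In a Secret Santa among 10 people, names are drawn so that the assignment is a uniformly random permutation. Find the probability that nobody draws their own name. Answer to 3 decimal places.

This is the derangement probability: permutations of 10 with no fixed point.
D(10) = 10! · (1 − 1/1! + 1/2! − ··· + (−1)^10/10!) = 1334961.
P = 1334961/3628800 = 16481/44800 ≈ 0.368.

0.368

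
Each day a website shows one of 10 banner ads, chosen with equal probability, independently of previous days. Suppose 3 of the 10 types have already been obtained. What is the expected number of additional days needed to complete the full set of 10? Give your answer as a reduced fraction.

Starting from 3 distinct types, each trial gives a new one with probability (10−i)/10 when i types are held, so the wait for the next new type is 10/(10−i).
E = 10/7 + 10/6 + 10/5 + 10/4 + 10/3 + 10/2 + 10/1 = 363/14.

363/14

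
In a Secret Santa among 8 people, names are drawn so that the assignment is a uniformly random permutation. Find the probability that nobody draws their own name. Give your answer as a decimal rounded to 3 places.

0.368

This is the derangement probability: permutations of 8 with no fixed point.
D(8) = 8! · (1 − 1/1! + 1/2! − ··· + (−1)^8/8!) = 14833.
P = 14833/40320 = 2119/5760 ≈ 0.368.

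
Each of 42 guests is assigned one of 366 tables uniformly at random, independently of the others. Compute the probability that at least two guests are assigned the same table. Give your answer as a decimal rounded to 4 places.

It's easier to compute the probability that all 42 are distinct.
P(all distinct) = 366/366 · 365/366 · ··· · 325/366 ≈ 0.0866.
So the probability of at least one match is 1 − 0.0866 = 0.9134.

0.9134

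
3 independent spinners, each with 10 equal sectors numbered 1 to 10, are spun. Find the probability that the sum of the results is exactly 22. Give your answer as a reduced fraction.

There are 10^3 = 1000 equally likely outcomes.
The number of ordered 3-tuples from {1,…,10} summing to 22 is 45.
P(sum = 22) = 45/1000 = 9/200.

9/200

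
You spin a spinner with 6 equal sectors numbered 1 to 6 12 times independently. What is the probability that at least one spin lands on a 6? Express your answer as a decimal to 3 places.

0.888

P(no spin lands on a 6) = (5/6)^12 ≈ 0.112.
P(at least one) = 1 − 0.112 = 0.888.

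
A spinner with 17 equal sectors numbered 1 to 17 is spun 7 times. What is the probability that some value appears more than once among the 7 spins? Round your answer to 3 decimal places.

P(all 7 different) = 17/17 · 16/17 · ··· · 11/17 ≈ 0.239.
P(at least two equal) = 1 − 0.239 = 0.761.

0.761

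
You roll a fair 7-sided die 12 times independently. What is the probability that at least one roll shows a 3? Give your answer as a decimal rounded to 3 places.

0.843

P(no roll shows a 3) = (6/7)^12 ≈ 0.157.
P(at least one) = 1 − 0.157 = 0.843.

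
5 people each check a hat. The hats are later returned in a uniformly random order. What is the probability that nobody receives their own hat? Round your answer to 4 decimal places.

0.3667

This is the derangement probability: permutations of 5 with no fixed point.
D(5) = 5! · (1 − 1/1! + 1/2! − ··· + (−1)^5/5!) = 44.
P = 44/120 = 11/30 ≈ 0.3667.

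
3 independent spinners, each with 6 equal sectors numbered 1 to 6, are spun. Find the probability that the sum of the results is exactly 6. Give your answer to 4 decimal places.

0.0463

There are 6^3 = 216 equally likely outcomes.
The number of ordered 3-tuples from {1,…,6} summing to 6 is 10.
P(sum = 6) = 10/216 = 5/108 ≈ 0.0463.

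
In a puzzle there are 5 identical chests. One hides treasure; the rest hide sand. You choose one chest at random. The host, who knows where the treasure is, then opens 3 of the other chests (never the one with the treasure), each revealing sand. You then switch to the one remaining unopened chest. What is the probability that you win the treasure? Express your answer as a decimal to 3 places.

Your original chest holds the treasure with probability 1/5, so the other 4 collectively hold it with probability 4/5.
The host can always find 3 empty chests to open, so the reveals don't change that 4/5; it is now spread over the 1 remaining unopened chest.
P(win by switching) = (4/5) · (1/1) = 4/5 ≈ 0.800.

0.800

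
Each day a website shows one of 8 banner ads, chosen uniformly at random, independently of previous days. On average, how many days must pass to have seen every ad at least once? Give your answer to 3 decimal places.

After i distinct types are collected, each trial gives a new one with probability (8−i)/8, so the expected wait for the next new type is 8/(8−i).
E = 8/8 + 8/7 + 8/6 + 8/5 + 8/4 + 8/3 + 8/2 + 8/1 = 761/35 ≈ 21.743.

21.743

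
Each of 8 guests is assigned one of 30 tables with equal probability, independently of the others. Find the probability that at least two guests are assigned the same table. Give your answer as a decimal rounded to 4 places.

0.6403

It's easier to compute the probability that all 8 are distinct.
P(all distinct) = 30/30 · 29/30 · ··· · 23/30 ≈ 0.3597.
So the probability of at least one match is 1 − 0.3597 = 0.6403.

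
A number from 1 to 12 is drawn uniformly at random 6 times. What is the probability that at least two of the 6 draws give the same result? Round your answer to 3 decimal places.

P(all 6 different) = 12/12 · 11/12 · ··· · 7/12 ≈ 0.223.
P(at least two equal) = 1 − 0.223 = 0.777.

0.777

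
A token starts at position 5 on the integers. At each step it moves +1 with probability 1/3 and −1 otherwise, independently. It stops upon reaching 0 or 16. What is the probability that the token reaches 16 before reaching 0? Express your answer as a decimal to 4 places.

Let r = q/p = (2/3)/(1/3) = 2. The recurrence P(i) = p·P(i+1) + q·P(i−1) with P(0)=0, P(16)=1 gives P(i) = (1 − r^i)/(1 − r^16).
P(5) = (1 − (2)^5) / (1 − (2)^16) = 31/65535 ≈ 0.0005.

0.0005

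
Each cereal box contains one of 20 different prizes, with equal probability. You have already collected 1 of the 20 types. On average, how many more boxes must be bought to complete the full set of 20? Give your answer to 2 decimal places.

Starting from 1 distinct type, each trial gives a new one with probability (20−i)/20 when i types are held, so the wait for the next new type is 20/(20−i).
E = 20/19 + 20/18 + 20/17 + 20/16 + 20/15 + 20/14 + 20/13 + 20/12 + 20/11 + 20/10 + 20/9 + 20/8 + 20/7 + 20/6 + 20/5 + 20/4 + 20/3 + 20/2 + 20/1 = 275295799/3879876 ≈ 70.95.

70.95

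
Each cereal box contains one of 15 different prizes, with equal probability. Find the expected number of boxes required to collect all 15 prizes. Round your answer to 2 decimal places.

49.77

After i distinct types are collected, each trial gives a new one with probability (15−i)/15, so the expected wait for the next new type is 15/(15−i).
E = 15/15 + 15/14 + 15/13 + 15/12 + 15/11 + 15/10 + 15/9 + 15/8 + 15/7 + 15/6 + 15/5 + 15/4 + 15/3 + 15/2 + 15/1 = 1195757/24024 ≈ 49.77.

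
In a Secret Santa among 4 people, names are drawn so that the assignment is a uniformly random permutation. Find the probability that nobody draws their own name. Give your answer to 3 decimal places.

0.375

This is the derangement probability: permutations of 4 with no fixed point.
D(4) = 4! · (1 − 1/1! + 1/2! − ··· + (−1)^4/4!) = 9.
P = 9/24 = 3/8 ≈ 0.375.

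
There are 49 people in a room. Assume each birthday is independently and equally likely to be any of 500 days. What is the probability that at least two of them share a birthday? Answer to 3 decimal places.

It's easier to compute the probability that all 49 are distinct.
P(all distinct) = 500/500 · 499/500 · ··· · 452/500 ≈ 0.088.
So the probability of at least one match is 1 − 0.088 = 0.912.

0.912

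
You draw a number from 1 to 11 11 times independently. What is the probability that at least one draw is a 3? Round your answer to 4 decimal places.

0.6495

P(no draw is a 3) = (10/11)^11 ≈ 0.3505.
P(at least one) = 1 − 0.3505 = 0.6495.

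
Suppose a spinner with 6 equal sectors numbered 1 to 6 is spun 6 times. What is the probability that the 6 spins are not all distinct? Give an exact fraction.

P(all 6 different) = 6/6 · 5/6 · ··· · 1/6 = 5/324.
P(at least two equal) = 1 − 5/324 = 319/324.

319/324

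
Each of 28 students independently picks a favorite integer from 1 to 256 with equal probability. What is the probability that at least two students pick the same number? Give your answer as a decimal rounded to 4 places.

0.7840

It's easier to compute the probability that all 28 are distinct.
P(all distinct) = 256/256 · 255/256 · ··· · 229/256 ≈ 0.2160.
So the probability of at least one match is 1 − 0.2160 = 0.7840.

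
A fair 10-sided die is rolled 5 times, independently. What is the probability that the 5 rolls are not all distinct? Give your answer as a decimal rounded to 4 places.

0.6976

P(all 5 different) = 10/10 · 9/10 · ··· · 6/10 ≈ 0.3024.
P(at least two equal) = 1 − 0.3024 = 0.6976.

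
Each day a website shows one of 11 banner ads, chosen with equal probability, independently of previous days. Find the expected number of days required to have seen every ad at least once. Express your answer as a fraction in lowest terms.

83711/2520

After i distinct types are collected, each trial gives a new one with probability (11−i)/11, so the expected wait for the next new type is 11/(11−i).
E = 11/11 + 11/10 + 11/9 + 11/8 + 11/7 + 11/6 + 11/5 + 11/4 + 11/3 + 11/2 + 11/1 = 83711/2520.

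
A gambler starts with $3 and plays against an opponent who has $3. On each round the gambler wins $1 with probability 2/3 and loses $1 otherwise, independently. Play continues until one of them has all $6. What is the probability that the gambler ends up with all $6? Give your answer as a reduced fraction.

Let r = q/p = (1/3)/(2/3) = 1/2. The recurrence P(i) = p·P(i+1) + q·P(i−1) with P(0)=0, P(6)=1 gives P(i) = (1 − r^i)/(1 − r^6).
P(3) = (1 − (1/2)^3) / (1 − (1/2)^6) = 8/9.

8/9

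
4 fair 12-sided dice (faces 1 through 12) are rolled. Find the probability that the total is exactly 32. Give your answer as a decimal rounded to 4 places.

There are 12^4 = 20736 equally likely outcomes.
The number of ordered 4-tuples from {1,…,12} summing to 32 is 829.
P(sum = 32) = 829/20736 ≈ 0.0400.

0.0400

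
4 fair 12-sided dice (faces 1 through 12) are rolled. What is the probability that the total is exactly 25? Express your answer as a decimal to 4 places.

0.0552

There are 12^4 = 20736 equally likely outcomes.
The number of ordered 4-tuples from {1,…,12} summing to 25 is 1144.
P(sum = 25) = 1144/20736 = 143/2592 ≈ 0.0552.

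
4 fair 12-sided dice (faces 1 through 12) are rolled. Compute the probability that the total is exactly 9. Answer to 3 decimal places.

0.003

There are 12^4 = 20736 equally likely outcomes.
The number of ordered 4-tuples from {1,…,12} summing to 9 is 56.
P(sum = 9) = 56/20736 = 7/2592 ≈ 0.003.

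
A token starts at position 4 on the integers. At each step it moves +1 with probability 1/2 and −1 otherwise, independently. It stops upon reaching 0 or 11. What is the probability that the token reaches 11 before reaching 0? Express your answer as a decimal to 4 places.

0.3636

With a fair step, P(i) = ½P(i−1) + ½P(i+1) with P(0)=0, P(11)=1 has the linear solution P(i) = i/11.
P(4) = 4/11 ≈ 0.3636.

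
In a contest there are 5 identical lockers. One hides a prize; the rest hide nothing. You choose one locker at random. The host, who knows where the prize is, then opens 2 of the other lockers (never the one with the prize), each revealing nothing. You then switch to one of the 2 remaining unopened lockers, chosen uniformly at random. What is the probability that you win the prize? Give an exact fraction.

Your original locker holds the prize with probability 1/5, so the other 4 collectively hold it with probability 4/5.
The host can always find 2 empty lockers to open, so the reveals don't change that 4/5; it is now spread over the 2 remaining unopened lockers.
P(win by switching) = (4/5) · (1/2) = 2/5.

2/5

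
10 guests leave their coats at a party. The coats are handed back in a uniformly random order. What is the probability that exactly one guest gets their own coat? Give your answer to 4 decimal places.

0.3679

Choose which one is fixed: C(10,1) = 10 ways.
The remaining 9 must have no fixed point: D(9) = 133496.
P = 10·133496/3628800 = 16687/45360 ≈ 0.3679.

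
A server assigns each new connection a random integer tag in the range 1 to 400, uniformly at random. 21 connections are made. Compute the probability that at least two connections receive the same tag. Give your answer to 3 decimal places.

0.414

It's easier to compute the probability that all 21 are distinct.
P(all distinct) = 400/400 · 399/400 · ··· · 380/400 ≈ 0.586.
So the probability of at least one match is 1 − 0.586 = 0.414.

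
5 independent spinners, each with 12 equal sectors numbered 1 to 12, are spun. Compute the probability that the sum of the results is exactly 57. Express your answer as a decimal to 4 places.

0.0001

There are 12^5 = 248832 equally likely outcomes.
The number of ordered 5-tuples from {1,…,12} summing to 57 is 35.
P(sum = 57) = 35/248832 ≈ 0.0001.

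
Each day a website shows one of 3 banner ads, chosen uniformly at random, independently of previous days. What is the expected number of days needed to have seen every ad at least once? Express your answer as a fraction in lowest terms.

After i distinct types are collected, each trial gives a new one with probability (3−i)/3, so the expected wait for the next new type is 3/(3−i).
E = 3/3 + 3/2 + 3/1 = 11/2.

11/2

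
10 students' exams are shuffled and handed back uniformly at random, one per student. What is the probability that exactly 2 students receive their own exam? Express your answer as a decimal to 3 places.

Choose which 2 of the 10 are fixed: C(10,2) = 45 ways.
The remaining 8 must have no fixed point: D(8) = 14833.
P = 45·14833/3628800 = 2119/11520 ≈ 0.184.

0.184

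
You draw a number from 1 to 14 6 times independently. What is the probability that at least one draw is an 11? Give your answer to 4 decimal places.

0.3590

P(no draw is an 11) = (13/14)^6 ≈ 0.6410.
P(at least one) = 1 − 0.6410 = 0.3590.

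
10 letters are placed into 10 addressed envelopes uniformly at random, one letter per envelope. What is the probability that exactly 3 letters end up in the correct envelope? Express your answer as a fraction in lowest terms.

103/1680

Choose which 3 of the 10 are fixed: C(10,3) = 120 ways.
The remaining 7 must have no fixed point: D(7) = 1854.
P = 120·1854/3628800 = 103/1680.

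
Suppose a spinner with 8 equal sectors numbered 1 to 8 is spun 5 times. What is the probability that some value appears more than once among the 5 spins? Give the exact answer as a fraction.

P(all 5 different) = 8/8 · 7/8 · ··· · 4/8 = 105/512.
P(at least two equal) = 1 − 105/512 = 407/512.

407/512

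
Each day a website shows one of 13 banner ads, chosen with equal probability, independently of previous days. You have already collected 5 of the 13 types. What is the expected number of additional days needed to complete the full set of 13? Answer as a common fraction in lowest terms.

Starting from 5 distinct types, each trial gives a new one with probability (13−i)/13 when i types are held, so the wait for the next new type is 13/(13−i).
E = 13/8 + 13/7 + 13/6 + 13/5 + 13/4 + 13/3 + 13/2 + 13/1 = 9893/280.

9893/280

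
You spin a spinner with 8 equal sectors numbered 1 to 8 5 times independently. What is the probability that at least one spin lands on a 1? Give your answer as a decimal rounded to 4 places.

P(no spin lands on a 1) = (7/8)^5 ≈ 0.5129.
P(at least one) = 1 − 0.5129 = 0.4871.

0.4871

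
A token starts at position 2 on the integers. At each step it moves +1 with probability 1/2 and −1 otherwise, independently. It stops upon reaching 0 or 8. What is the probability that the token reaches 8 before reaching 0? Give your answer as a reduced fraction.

1/4

With a fair step, P(i) = ½P(i−1) + ½P(i+1) with P(0)=0, P(8)=1 has the linear solution P(i) = i/8.
P(2) = 2/8 = 1/4.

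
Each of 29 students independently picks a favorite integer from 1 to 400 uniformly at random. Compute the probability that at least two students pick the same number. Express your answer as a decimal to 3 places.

It's easier to compute the probability that all 29 are distinct.
P(all distinct) = 400/400 · 399/400 · ··· · 372/400 ≈ 0.353.
So the probability of at least one match is 1 − 0.353 = 0.647.

0.647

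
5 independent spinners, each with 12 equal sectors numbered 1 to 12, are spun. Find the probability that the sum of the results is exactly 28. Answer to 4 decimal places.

There are 12^5 = 248832 equally likely outcomes.
The number of ordered 5-tuples from {1,…,12} summing to 28 is 10725.
P(sum = 28) = 10725/248832 = 3575/82944 ≈ 0.0431.

0.0431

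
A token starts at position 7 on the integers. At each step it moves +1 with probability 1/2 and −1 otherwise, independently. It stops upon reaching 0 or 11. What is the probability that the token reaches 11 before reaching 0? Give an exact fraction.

7/11

With a fair step, P(i) = ½P(i−1) + ½P(i+1) with P(0)=0, P(11)=1 has the linear solution P(i) = i/11.
P(7) = 7/11.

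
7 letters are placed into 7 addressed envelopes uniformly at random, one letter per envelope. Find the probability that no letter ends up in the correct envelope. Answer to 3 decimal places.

This is the derangement probability: permutations of 7 with no fixed point.
D(7) = 7! · (1 − 1/1! + 1/2! − ··· + (−1)^7/7!) = 1854.
P = 1854/5040 = 103/280 ≈ 0.368.

0.368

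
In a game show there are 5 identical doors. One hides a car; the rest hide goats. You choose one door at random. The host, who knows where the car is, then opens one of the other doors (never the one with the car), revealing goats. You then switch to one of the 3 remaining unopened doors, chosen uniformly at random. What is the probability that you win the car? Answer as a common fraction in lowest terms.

4/15

Your original door holds the car with probability 1/5, so the other 4 collectively hold it with probability 4/5.
The host can always find an empty door to open, so this doesn't change that 4/5; it is now spread over the 3 remaining unopened doors.
P(win by switching) = (4/5) · (1/3) = 4/15.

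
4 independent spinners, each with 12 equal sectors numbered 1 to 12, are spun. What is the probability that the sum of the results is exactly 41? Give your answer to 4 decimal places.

0.0058

There are 12^4 = 20736 equally likely outcomes.
The number of ordered 4-tuples from {1,…,12} summing to 41 is 120.
P(sum = 41) = 120/20736 = 5/864 ≈ 0.0058.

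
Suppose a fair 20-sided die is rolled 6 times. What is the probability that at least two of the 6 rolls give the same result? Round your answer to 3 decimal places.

0.564

P(all 6 different) = 20/20 · 19/20 · ··· · 15/20 ≈ 0.436.
P(at least two equal) = 1 − 0.436 = 0.564.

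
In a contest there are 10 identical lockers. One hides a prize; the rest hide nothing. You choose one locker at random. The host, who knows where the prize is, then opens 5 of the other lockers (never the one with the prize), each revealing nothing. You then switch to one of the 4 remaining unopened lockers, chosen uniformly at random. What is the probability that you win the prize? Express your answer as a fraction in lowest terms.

Your original locker holds the prize with probability 1/10, so the other 9 collectively hold it with probability 9/10.
The host can always find 5 empty lockers to open, so the reveals don't change that 9/10; it is now spread over the 4 remaining unopened lockers.
P(win by switching) = (9/10) · (1/4) = 9/40.

9/40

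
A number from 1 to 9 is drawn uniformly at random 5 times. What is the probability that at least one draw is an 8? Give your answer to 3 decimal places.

P(no draw is an 8) = (8/9)^5 ≈ 0.555.
P(at least one) = 1 − 0.555 = 0.445.

0.445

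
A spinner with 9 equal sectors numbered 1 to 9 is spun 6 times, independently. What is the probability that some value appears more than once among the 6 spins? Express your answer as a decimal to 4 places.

0.8862

P(all 6 different) = 9/9 · 8/9 · ··· · 4/9 ≈ 0.1138.
P(at least two equal) = 1 − 0.1138 = 0.8862.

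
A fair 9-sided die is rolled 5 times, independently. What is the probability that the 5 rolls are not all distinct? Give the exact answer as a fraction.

1627/2187

P(all 5 different) = 9/9 · 8/9 · ··· · 5/9 = 560/2187.
P(at least two equal) = 1 − 560/2187 = 1627/2187.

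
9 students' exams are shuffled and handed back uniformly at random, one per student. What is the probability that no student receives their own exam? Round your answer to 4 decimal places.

This is the derangement probability: permutations of 9 with no fixed point.
D(9) = 9! · (1 − 1/1! + 1/2! − ··· + (−1)^9/9!) = 133496.
P = 133496/362880 = 16687/45360 ≈ 0.3679.

0.3679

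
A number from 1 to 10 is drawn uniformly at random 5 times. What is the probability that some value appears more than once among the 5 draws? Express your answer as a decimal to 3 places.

0.698

P(all 5 different) = 10/10 · 9/10 · ··· · 6/10 ≈ 0.302.
P(at least two equal) = 1 − 0.302 = 0.698.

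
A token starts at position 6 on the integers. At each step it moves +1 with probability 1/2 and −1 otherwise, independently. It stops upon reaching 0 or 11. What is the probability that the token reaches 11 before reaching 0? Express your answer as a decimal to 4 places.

With a fair step, P(i) = ½P(i−1) + ½P(i+1) with P(0)=0, P(11)=1 has the linear solution P(i) = i/11.
P(6) = 6/11 ≈ 0.5455.

0.5455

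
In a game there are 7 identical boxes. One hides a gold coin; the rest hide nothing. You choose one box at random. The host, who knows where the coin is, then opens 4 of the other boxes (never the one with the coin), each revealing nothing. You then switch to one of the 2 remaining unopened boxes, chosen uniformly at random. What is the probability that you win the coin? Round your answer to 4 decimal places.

Your original box holds the coin with probability 1/7, so the other 6 collectively hold it with probability 6/7.
The host can always find 4 empty boxes to open, so the reveals don't change that 6/7; it is now spread over the 2 remaining unopened boxes.
P(win by switching) = (6/7) · (1/2) = 3/7 ≈ 0.4286.

0.4286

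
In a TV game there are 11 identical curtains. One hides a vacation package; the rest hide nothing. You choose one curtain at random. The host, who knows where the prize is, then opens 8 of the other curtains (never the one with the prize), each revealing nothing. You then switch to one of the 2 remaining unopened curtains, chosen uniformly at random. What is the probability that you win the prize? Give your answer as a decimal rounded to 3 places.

0.455

Your original curtain holds the prize with probability 1/11, so the other 10 collectively hold it with probability 10/11.
The host can always find 8 empty curtains to open, so the reveals don't change that 10/11; it is now spread over the 2 remaining unopened curtains.
P(win by switching) = (10/11) · (1/2) = 5/11 ≈ 0.455.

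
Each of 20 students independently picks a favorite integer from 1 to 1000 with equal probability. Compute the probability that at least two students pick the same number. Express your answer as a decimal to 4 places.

0.1741

It's easier to compute the probability that all 20 are distinct.
P(all distinct) = 1000/1000 · 999/1000 · ··· · 981/1000 ≈ 0.8259.
So the probability of at least one match is 1 − 0.8259 = 0.1741.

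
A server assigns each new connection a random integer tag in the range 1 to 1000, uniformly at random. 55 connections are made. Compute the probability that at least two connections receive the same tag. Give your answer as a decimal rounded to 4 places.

It's easier to compute the probability that all 55 are distinct.
P(all distinct) = 1000/1000 · 999/1000 · ··· · 946/1000 ≈ 0.2203.
So the probability of at least one match is 1 − 0.2203 = 0.7797.

0.7797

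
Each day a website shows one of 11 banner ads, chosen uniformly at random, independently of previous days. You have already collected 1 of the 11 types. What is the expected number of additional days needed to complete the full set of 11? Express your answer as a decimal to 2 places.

32.22

Starting from 1 distinct type, each trial gives a new one with probability (11−i)/11 when i types are held, so the wait for the next new type is 11/(11−i).
E = 11/10 + 11/9 + 11/8 + 11/7 + 11/6 + 11/5 + 11/4 + 11/3 + 11/2 + 11/1 = 81191/2520 ≈ 32.22.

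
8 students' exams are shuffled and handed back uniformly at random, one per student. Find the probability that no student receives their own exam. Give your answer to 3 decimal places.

0.368

This is the derangement probability: permutations of 8 with no fixed point.
D(8) = 8! · (1 − 1/1! + 1/2! − ··· + (−1)^8/8!) = 14833.
P = 14833/40320 = 2119/5760 ≈ 0.368.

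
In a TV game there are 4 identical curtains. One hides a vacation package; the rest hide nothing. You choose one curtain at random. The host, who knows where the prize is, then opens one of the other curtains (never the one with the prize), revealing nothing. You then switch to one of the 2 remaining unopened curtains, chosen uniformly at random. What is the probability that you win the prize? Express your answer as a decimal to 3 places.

0.375

Your original curtain holds the prize with probability 1/4, so the other 3 collectively hold it with probability 3/4.
The host can always find an empty curtain to open, so this doesn't change that 3/4; it is now spread over the 2 remaining unopened curtains.
P(win by switching) = (3/4) · (1/2) = 3/8 ≈ 0.375.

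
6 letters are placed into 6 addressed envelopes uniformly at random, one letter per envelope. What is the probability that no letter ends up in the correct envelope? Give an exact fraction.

This is the derangement probability: permutations of 6 with no fixed point.
D(6) = 6! · (1 − 1/1! + 1/2! − ··· + (−1)^6/6!) = 265.
P = 265/720 = 53/144.

53/144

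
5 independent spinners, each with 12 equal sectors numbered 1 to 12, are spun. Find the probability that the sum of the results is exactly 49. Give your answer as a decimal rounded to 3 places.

There are 12^5 = 248832 equally likely outcomes.
The number of ordered 5-tuples from {1,…,12} summing to 49 is 1365.
P(sum = 49) = 1365/248832 = 455/82944 ≈ 0.005.

0.005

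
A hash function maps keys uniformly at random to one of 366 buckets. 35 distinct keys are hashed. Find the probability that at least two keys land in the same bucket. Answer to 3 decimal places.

It's easier to compute the probability that all 35 are distinct.
P(all distinct) = 366/366 · 365/366 · ··· · 332/366 ≈ 0.187.
So the probability of at least one match is 1 − 0.187 = 0.813.

0.813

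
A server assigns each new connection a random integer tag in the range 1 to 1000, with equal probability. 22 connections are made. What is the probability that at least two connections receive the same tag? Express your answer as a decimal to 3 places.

It's easier to compute the probability that all 22 are distinct.
P(all distinct) = 1000/1000 · 999/1000 · ··· · 979/1000 ≈ 0.792.
So the probability of at least one match is 1 − 0.792 = 0.208.

0.208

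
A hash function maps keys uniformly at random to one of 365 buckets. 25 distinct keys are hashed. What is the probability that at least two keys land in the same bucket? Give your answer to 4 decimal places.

0.5687

It's easier to compute the probability that all 25 are distinct.
P(all distinct) = 365/365 · 364/365 · ··· · 341/365 ≈ 0.4313.
So the probability of at least one match is 1 − 0.4313 = 0.5687.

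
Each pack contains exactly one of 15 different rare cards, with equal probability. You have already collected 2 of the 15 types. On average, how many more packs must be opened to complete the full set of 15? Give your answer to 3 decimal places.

47.702

Starting from 2 distinct types, each trial gives a new one with probability (15−i)/15 when i types are held, so the wait for the next new type is 15/(15−i).
E = 15/13 + 15/12 + 15/11 + 15/10 + 15/9 + 15/8 + 15/7 + 15/6 + 15/5 + 15/4 + 15/3 + 15/2 + 15/1 = 1145993/24024 ≈ 47.702.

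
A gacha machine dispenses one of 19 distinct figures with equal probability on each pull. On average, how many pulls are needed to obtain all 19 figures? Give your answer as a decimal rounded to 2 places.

67.41

After i distinct types are collected, each trial gives a new one with probability (19−i)/19, so the expected wait for the next new type is 19/(19−i).
E = 19/19 + 19/18 + 19/17 + 19/16 + 19/15 + 19/14 + 19/13 + 19/12 + 19/11 + 19/10 + 19/9 + 19/8 + 19/7 + 19/6 + 19/5 + 19/4 + 19/3 + 19/2 + 19/1 = 275295799/4084080 ≈ 67.41.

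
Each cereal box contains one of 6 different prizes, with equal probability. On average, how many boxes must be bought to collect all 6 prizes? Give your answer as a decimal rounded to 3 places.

14.700

After i distinct types are collected, each trial gives a new one with probability (6−i)/6, so the expected wait for the next new type is 6/(6−i).
E = 6/6 + 6/5 + 6/4 + 6/3 + 6/2 + 6/1 = 147/10 ≈ 14.700.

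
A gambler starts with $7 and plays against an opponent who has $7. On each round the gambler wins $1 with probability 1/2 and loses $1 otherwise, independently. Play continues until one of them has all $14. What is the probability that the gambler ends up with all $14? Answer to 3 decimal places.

0.500

With a fair step, P(i) = ½P(i−1) + ½P(i+1) with P(0)=0, P(14)=1 has the linear solution P(i) = i/14.
P(7) = 7/14 = 1/2 ≈ 0.500.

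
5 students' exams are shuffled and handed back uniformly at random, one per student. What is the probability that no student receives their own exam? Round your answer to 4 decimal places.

0.3667

This is the derangement probability: permutations of 5 with no fixed point.
D(5) = 5! · (1 − 1/1! + 1/2! − ··· + (−1)^5/5!) = 44.
P = 44/120 = 11/30 ≈ 0.3667.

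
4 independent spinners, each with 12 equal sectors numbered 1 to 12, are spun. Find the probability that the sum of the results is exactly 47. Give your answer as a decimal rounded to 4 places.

0.0002

There are 12^4 = 20736 equally likely outcomes.
The number of ordered 4-tuples from {1,…,12} summing to 47 is 4.
P(sum = 47) = 4/20736 = 1/5184 ≈ 0.0002.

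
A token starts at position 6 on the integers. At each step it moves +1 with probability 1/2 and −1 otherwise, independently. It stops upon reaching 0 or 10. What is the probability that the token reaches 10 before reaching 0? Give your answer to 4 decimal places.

0.6000

With a fair step, P(i) = ½P(i−1) + ½P(i+1) with P(0)=0, P(10)=1 has the linear solution P(i) = i/10.
P(6) = 6/10 = 3/5 ≈ 0.6000.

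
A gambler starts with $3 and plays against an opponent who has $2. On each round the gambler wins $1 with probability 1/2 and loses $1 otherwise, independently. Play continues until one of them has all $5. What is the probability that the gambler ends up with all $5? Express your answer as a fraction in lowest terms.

With a fair step, P(i) = ½P(i−1) + ½P(i+1) with P(0)=0, P(5)=1 has the linear solution P(i) = i/5.
P(3) = 3/5.

3/5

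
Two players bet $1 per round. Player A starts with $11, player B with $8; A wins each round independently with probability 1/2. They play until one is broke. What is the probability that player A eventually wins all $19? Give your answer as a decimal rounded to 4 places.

0.5789

With a fair step, P(i) = ½P(i−1) + ½P(i+1) with P(0)=0, P(19)=1 has the linear solution P(i) = i/19.
P(11) = 11/19 ≈ 0.5789.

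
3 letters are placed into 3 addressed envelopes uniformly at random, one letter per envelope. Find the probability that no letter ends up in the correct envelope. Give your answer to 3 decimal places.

0.333

This is the derangement probability: permutations of 3 with no fixed point.
D(3) = 3! · (1 − 1/1! + 1/2! − ··· + (−1)^3/3!) = 2.
P = 2/6 = 1/3 ≈ 0.333.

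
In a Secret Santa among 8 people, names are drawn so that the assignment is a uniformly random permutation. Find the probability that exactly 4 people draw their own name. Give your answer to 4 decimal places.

0.0156

Choose which 4 of the 8 are fixed: C(8,4) = 70 ways.
The remaining 4 must have no fixed point: D(4) = 9.
P = 70·9/40320 = 1/64 ≈ 0.0156.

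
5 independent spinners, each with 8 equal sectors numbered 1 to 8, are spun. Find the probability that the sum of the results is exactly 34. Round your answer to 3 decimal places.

0.006

There are 8^5 = 32768 equally likely outcomes.
The number of ordered 5-tuples from {1,…,8} summing to 34 is 210.
P(sum = 34) = 210/32768 = 105/16384 ≈ 0.006.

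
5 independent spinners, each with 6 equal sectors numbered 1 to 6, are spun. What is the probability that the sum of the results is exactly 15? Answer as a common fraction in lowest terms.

217/2592

There are 6^5 = 7776 equally likely outcomes.
The number of ordered 5-tuples from {1,…,6} summing to 15 is 651.
P(sum = 15) = 651/7776 = 217/2592.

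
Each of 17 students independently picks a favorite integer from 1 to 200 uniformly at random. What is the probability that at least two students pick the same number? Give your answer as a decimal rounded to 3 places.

0.503

It's easier to compute the probability that all 17 are distinct.
P(all distinct) = 200/200 · 199/200 · ··· · 184/200 ≈ 0.497.
So the probability of at least one match is 1 − 0.497 = 0.503.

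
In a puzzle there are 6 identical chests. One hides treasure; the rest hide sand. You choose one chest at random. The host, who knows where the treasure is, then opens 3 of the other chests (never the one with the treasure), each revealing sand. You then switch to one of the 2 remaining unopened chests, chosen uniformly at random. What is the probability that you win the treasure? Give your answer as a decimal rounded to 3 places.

0.417

Your original chest holds the treasure with probability 1/6, so the other 5 collectively hold it with probability 5/6.
The host can always find 3 empty chests to open, so the reveals don't change that 5/6; it is now spread over the 2 remaining unopened chests.
P(win by switching) = (5/6) · (1/2) = 5/12 ≈ 0.417.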